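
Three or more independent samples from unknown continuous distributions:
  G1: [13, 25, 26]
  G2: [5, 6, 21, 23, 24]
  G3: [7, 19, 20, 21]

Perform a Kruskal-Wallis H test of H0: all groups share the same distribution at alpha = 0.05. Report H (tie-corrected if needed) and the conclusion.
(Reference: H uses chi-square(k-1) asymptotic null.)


Step 1: Combine all N = 12 observations and assign midranks.
sorted (value, group, rank): (5,G2,1), (6,G2,2), (7,G3,3), (13,G1,4), (19,G3,5), (20,G3,6), (21,G2,7.5), (21,G3,7.5), (23,G2,9), (24,G2,10), (25,G1,11), (26,G1,12)
Step 2: Sum ranks within each group.
R_1 = 27 (n_1 = 3)
R_2 = 29.5 (n_2 = 5)
R_3 = 21.5 (n_3 = 4)
Step 3: H = 12/(N(N+1)) * sum(R_i^2/n_i) - 3(N+1)
     = 12/(12*13) * (27^2/3 + 29.5^2/5 + 21.5^2/4) - 3*13
     = 0.076923 * 532.612 - 39
     = 1.970192.
Step 4: Ties present; correction factor C = 1 - 6/(12^3 - 12) = 0.996503. Corrected H = 1.970192 / 0.996503 = 1.977105.
Step 5: Under H0, H ~ chi^2(2); p-value = 0.372115.
Step 6: alpha = 0.05. fail to reject H0.

H = 1.9771, df = 2, p = 0.372115, fail to reject H0.


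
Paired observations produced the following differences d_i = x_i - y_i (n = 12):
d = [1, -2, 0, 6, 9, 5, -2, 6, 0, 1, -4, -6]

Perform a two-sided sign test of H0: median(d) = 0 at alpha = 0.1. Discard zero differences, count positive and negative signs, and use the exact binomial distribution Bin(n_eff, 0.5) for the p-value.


Step 1: Discard zero differences. Original n = 12; n_eff = number of nonzero differences = 10.
Nonzero differences (with sign): +1, -2, +6, +9, +5, -2, +6, +1, -4, -6
Step 2: Count signs: positive = 6, negative = 4.
Step 3: Under H0: P(positive) = 0.5, so the number of positives S ~ Bin(10, 0.5).
Step 4: Two-sided exact p-value = sum of Bin(10,0.5) probabilities at or below the observed probability = 0.753906.
Step 5: alpha = 0.1. fail to reject H0.

n_eff = 10, pos = 6, neg = 4, p = 0.753906, fail to reject H0.


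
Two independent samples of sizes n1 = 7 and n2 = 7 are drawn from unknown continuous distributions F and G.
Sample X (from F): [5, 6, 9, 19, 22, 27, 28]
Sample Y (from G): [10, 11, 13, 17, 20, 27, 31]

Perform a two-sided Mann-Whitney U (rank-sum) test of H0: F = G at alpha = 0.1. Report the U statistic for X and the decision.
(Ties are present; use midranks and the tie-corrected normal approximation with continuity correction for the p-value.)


Step 1: Combine and sort all 14 observations; assign midranks.
sorted (value, group): (5,X), (6,X), (9,X), (10,Y), (11,Y), (13,Y), (17,Y), (19,X), (20,Y), (22,X), (27,X), (27,Y), (28,X), (31,Y)
ranks: 5->1, 6->2, 9->3, 10->4, 11->5, 13->6, 17->7, 19->8, 20->9, 22->10, 27->11.5, 27->11.5, 28->13, 31->14
Step 2: Rank sum for X: R1 = 1 + 2 + 3 + 8 + 10 + 11.5 + 13 = 48.5.
Step 3: U_X = R1 - n1(n1+1)/2 = 48.5 - 7*8/2 = 48.5 - 28 = 20.5.
       U_Y = n1*n2 - U_X = 49 - 20.5 = 28.5.
Step 4: Ties are present, so use the tie-corrected normal approximation (with continuity correction) for the p-value.
Step 5: p-value = 0.654365; compare to alpha = 0.1. fail to reject H0.

U_X = 20.5, p = 0.654365, fail to reject H0 at alpha = 0.1.


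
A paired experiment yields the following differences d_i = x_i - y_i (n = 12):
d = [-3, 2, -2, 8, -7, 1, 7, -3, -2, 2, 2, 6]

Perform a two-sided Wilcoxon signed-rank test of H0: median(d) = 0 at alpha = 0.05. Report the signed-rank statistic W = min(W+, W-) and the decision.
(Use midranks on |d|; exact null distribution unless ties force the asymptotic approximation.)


Step 1: Drop any zero differences (none here) and take |d_i|.
|d| = [3, 2, 2, 8, 7, 1, 7, 3, 2, 2, 2, 6]
Step 2: Midrank |d_i| (ties get averaged ranks).
ranks: |3|->7.5, |2|->4, |2|->4, |8|->12, |7|->10.5, |1|->1, |7|->10.5, |3|->7.5, |2|->4, |2|->4, |2|->4, |6|->9
Step 3: Attach original signs; sum ranks with positive sign and with negative sign.
W+ = 4 + 12 + 1 + 10.5 + 4 + 4 + 9 = 44.5
W- = 7.5 + 4 + 10.5 + 7.5 + 4 = 33.5
(Check: W+ + W- = 78 should equal n(n+1)/2 = 78.)
Step 4: Test statistic W = min(W+, W-) = 33.5.
Step 5: Ties in |d|, so use the tie-corrected normal approximation.
        E[W] = n(n+1)/4 = 12*13/4 = 39.
        Tie groups: |d|=2 (t=5), |d|=3 (t=2), |d|=7 (t=2); sum(t^3 - t) = 132.
        Var[W] = n(n+1)(2n+1)/24 - sum(t^3-t)/48 = 3900/24 - 132/48 = 159.75.
        z = (W - E[W]) / sqrt(Var[W]) = (33.5 - 39) / 12.6392 = -0.4352.
        Two-sided p = 2*Phi(z) = 0.663451.
Step 6: alpha = 0.05. fail to reject H0.

W+ = 44.5, W- = 33.5, W = min = 33.5, p = 0.663451, fail to reject H0.


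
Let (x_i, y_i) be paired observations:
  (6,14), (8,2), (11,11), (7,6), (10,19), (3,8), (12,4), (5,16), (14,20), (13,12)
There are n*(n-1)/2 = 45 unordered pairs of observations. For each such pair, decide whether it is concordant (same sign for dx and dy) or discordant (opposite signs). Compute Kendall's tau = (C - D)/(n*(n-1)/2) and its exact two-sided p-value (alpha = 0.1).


Step 1: Enumerate the 45 unordered pairs (i,j) with i<j and classify each by sign(x_j-x_i) * sign(y_j-y_i).
  (1,2):dx=+2,dy=-12->D; (1,3):dx=+5,dy=-3->D; (1,4):dx=+1,dy=-8->D; (1,5):dx=+4,dy=+5->C
  (1,6):dx=-3,dy=-6->C; (1,7):dx=+6,dy=-10->D; (1,8):dx=-1,dy=+2->D; (1,9):dx=+8,dy=+6->C
  (1,10):dx=+7,dy=-2->D; (2,3):dx=+3,dy=+9->C; (2,4):dx=-1,dy=+4->D; (2,5):dx=+2,dy=+17->C
  (2,6):dx=-5,dy=+6->D; (2,7):dx=+4,dy=+2->C; (2,8):dx=-3,dy=+14->D; (2,9):dx=+6,dy=+18->C
  (2,10):dx=+5,dy=+10->C; (3,4):dx=-4,dy=-5->C; (3,5):dx=-1,dy=+8->D; (3,6):dx=-8,dy=-3->C
  (3,7):dx=+1,dy=-7->D; (3,8):dx=-6,dy=+5->D; (3,9):dx=+3,dy=+9->C; (3,10):dx=+2,dy=+1->C
  (4,5):dx=+3,dy=+13->C; (4,6):dx=-4,dy=+2->D; (4,7):dx=+5,dy=-2->D; (4,8):dx=-2,dy=+10->D
  (4,9):dx=+7,dy=+14->C; (4,10):dx=+6,dy=+6->C; (5,6):dx=-7,dy=-11->C; (5,7):dx=+2,dy=-15->D
  (5,8):dx=-5,dy=-3->C; (5,9):dx=+4,dy=+1->C; (5,10):dx=+3,dy=-7->D; (6,7):dx=+9,dy=-4->D
  (6,8):dx=+2,dy=+8->C; (6,9):dx=+11,dy=+12->C; (6,10):dx=+10,dy=+4->C; (7,8):dx=-7,dy=+12->D
  (7,9):dx=+2,dy=+16->C; (7,10):dx=+1,dy=+8->C; (8,9):dx=+9,dy=+4->C; (8,10):dx=+8,dy=-4->D
  (9,10):dx=-1,dy=-8->C
Step 2: C = 25, D = 20, total pairs = 45.
Step 3: tau = (C - D)/(n(n-1)/2) = (25 - 20)/45 = 0.111111.
Step 4: Exact two-sided p-value (enumerate n! = 3628800 permutations of y under H0): p = 0.727490.
Step 5: alpha = 0.1. fail to reject H0.

tau_b = 0.1111 (C=25, D=20), p = 0.727490, fail to reject H0.


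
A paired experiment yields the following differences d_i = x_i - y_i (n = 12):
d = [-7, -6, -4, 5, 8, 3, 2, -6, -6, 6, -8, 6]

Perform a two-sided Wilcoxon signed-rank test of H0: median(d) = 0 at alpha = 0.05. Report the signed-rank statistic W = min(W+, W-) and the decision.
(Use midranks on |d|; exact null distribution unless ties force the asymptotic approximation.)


Step 1: Drop any zero differences (none here) and take |d_i|.
|d| = [7, 6, 4, 5, 8, 3, 2, 6, 6, 6, 8, 6]
Step 2: Midrank |d_i| (ties get averaged ranks).
ranks: |7|->10, |6|->7, |4|->3, |5|->4, |8|->11.5, |3|->2, |2|->1, |6|->7, |6|->7, |6|->7, |8|->11.5, |6|->7
Step 3: Attach original signs; sum ranks with positive sign and with negative sign.
W+ = 4 + 11.5 + 2 + 1 + 7 + 7 = 32.5
W- = 10 + 7 + 3 + 7 + 7 + 11.5 = 45.5
(Check: W+ + W- = 78 should equal n(n+1)/2 = 78.)
Step 4: Test statistic W = min(W+, W-) = 32.5.
Step 5: Ties in |d|, so use the tie-corrected normal approximation.
        E[W] = n(n+1)/4 = 12*13/4 = 39.
        Tie groups: |d|=6 (t=5), |d|=8 (t=2); sum(t^3 - t) = 126.
        Var[W] = n(n+1)(2n+1)/24 - sum(t^3-t)/48 = 3900/24 - 126/48 = 159.875.
        z = (W - E[W]) / sqrt(Var[W]) = (32.5 - 39) / 12.6442 = -0.5141.
        Two-sided p = 2*Phi(z) = 0.607202.
Step 6: alpha = 0.05. fail to reject H0.

W+ = 32.5, W- = 45.5, W = min = 32.5, p = 0.607202, fail to reject H0.


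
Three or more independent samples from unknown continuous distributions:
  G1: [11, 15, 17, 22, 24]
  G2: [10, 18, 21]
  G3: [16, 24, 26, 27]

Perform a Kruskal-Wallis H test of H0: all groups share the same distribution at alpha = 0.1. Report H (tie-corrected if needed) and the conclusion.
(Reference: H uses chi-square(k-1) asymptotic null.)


Step 1: Combine all N = 12 observations and assign midranks.
sorted (value, group, rank): (10,G2,1), (11,G1,2), (15,G1,3), (16,G3,4), (17,G1,5), (18,G2,6), (21,G2,7), (22,G1,8), (24,G1,9.5), (24,G3,9.5), (26,G3,11), (27,G3,12)
Step 2: Sum ranks within each group.
R_1 = 27.5 (n_1 = 5)
R_2 = 14 (n_2 = 3)
R_3 = 36.5 (n_3 = 4)
Step 3: H = 12/(N(N+1)) * sum(R_i^2/n_i) - 3(N+1)
     = 12/(12*13) * (27.5^2/5 + 14^2/3 + 36.5^2/4) - 3*13
     = 0.076923 * 549.646 - 39
     = 3.280449.
Step 4: Ties present; correction factor C = 1 - 6/(12^3 - 12) = 0.996503. Corrected H = 3.280449 / 0.996503 = 3.291959.
Step 5: Under H0, H ~ chi^2(2); p-value = 0.192824.
Step 6: alpha = 0.1. fail to reject H0.

H = 3.2920, df = 2, p = 0.192824, fail to reject H0.


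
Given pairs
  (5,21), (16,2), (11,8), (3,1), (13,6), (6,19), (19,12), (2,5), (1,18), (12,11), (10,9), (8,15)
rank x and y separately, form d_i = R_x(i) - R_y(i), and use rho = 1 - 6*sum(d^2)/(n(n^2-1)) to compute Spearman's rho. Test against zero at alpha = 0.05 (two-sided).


Step 1: Rank x and y separately (midranks; no ties here).
rank(x): 5->4, 16->11, 11->8, 3->3, 13->10, 6->5, 19->12, 2->2, 1->1, 12->9, 10->7, 8->6
rank(y): 21->12, 2->2, 8->5, 1->1, 6->4, 19->11, 12->8, 5->3, 18->10, 11->7, 9->6, 15->9
Step 2: d_i = R_x(i) - R_y(i); compute d_i^2.
  (4-12)^2=64, (11-2)^2=81, (8-5)^2=9, (3-1)^2=4, (10-4)^2=36, (5-11)^2=36, (12-8)^2=16, (2-3)^2=1, (1-10)^2=81, (9-7)^2=4, (7-6)^2=1, (6-9)^2=9
sum(d^2) = 342.
Step 3: rho = 1 - 6*342 / (12*(12^2 - 1)) = 1 - 2052/1716 = -0.195804.
Step 4: Under H0, t = rho * sqrt((n-2)/(1-rho^2)) = -0.6314 ~ t(10).
Step 5: Two-sided p-value from the t-distribution with 10 df = 0.541936.
Step 6: alpha = 0.05. fail to reject H0.

rho = -0.1958, p = 0.541936, fail to reject H0 at alpha = 0.05.


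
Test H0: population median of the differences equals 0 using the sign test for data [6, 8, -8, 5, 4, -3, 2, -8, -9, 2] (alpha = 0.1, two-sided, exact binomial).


Step 1: Discard zero differences. Original n = 10; n_eff = number of nonzero differences = 10.
Nonzero differences (with sign): +6, +8, -8, +5, +4, -3, +2, -8, -9, +2
Step 2: Count signs: positive = 6, negative = 4.
Step 3: Under H0: P(positive) = 0.5, so the number of positives S ~ Bin(10, 0.5).
Step 4: Two-sided exact p-value = sum of Bin(10,0.5) probabilities at or below the observed probability = 0.753906.
Step 5: alpha = 0.1. fail to reject H0.

n_eff = 10, pos = 6, neg = 4, p = 0.753906, fail to reject H0.


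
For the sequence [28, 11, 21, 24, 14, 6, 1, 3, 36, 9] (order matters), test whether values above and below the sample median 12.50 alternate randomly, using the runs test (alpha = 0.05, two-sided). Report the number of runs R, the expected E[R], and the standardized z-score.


Step 1: Compute median = 12.50; label A = above, B = below.
Labels in order: ABAAABBBAB  (n_A = 5, n_B = 5)
Step 2: Count runs R = 6.
Step 3: Under H0 (random ordering), E[R] = 2*n_A*n_B/(n_A+n_B) + 1 = 2*5*5/10 + 1 = 6.0000.
        Var[R] = 2*n_A*n_B*(2*n_A*n_B - n_A - n_B) / ((n_A+n_B)^2 * (n_A+n_B-1)) = 2000/900 = 2.2222.
        SD[R] = 1.4907.
Step 4: R = E[R], so z = 0 with no continuity correction.
Step 5: Two-sided p-value via normal approximation = 2*(1 - Phi(|z|)) = 1.000000.
Step 6: alpha = 0.05. fail to reject H0.

R = 6, z = 0.0000, p = 1.000000, fail to reject H0.


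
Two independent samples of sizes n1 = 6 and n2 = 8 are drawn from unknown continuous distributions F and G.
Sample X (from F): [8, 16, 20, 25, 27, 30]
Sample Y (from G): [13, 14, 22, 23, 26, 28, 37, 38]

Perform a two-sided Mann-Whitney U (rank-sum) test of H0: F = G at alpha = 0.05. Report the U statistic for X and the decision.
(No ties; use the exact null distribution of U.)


Step 1: Combine and sort all 14 observations; assign midranks.
sorted (value, group): (8,X), (13,Y), (14,Y), (16,X), (20,X), (22,Y), (23,Y), (25,X), (26,Y), (27,X), (28,Y), (30,X), (37,Y), (38,Y)
ranks: 8->1, 13->2, 14->3, 16->4, 20->5, 22->6, 23->7, 25->8, 26->9, 27->10, 28->11, 30->12, 37->13, 38->14
Step 2: Rank sum for X: R1 = 1 + 4 + 5 + 8 + 10 + 12 = 40.
Step 3: U_X = R1 - n1(n1+1)/2 = 40 - 6*7/2 = 40 - 21 = 19.
       U_Y = n1*n2 - U_X = 48 - 19 = 29.
Step 4: No ties, so the exact null distribution of U (based on enumerating the C(14,6) = 3003 equally likely rank assignments) gives the two-sided p-value.
Step 5: p-value = 0.572761; compare to alpha = 0.05. fail to reject H0.

U_X = 19, p = 0.572761, fail to reject H0 at alpha = 0.05.


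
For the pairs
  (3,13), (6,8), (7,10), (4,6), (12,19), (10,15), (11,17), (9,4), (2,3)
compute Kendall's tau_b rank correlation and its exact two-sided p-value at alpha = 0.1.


Step 1: Enumerate the 36 unordered pairs (i,j) with i<j and classify each by sign(x_j-x_i) * sign(y_j-y_i).
  (1,2):dx=+3,dy=-5->D; (1,3):dx=+4,dy=-3->D; (1,4):dx=+1,dy=-7->D; (1,5):dx=+9,dy=+6->C
  (1,6):dx=+7,dy=+2->C; (1,7):dx=+8,dy=+4->C; (1,8):dx=+6,dy=-9->D; (1,9):dx=-1,dy=-10->C
  (2,3):dx=+1,dy=+2->C; (2,4):dx=-2,dy=-2->C; (2,5):dx=+6,dy=+11->C; (2,6):dx=+4,dy=+7->C
  (2,7):dx=+5,dy=+9->C; (2,8):dx=+3,dy=-4->D; (2,9):dx=-4,dy=-5->C; (3,4):dx=-3,dy=-4->C
  (3,5):dx=+5,dy=+9->C; (3,6):dx=+3,dy=+5->C; (3,7):dx=+4,dy=+7->C; (3,8):dx=+2,dy=-6->D
  (3,9):dx=-5,dy=-7->C; (4,5):dx=+8,dy=+13->C; (4,6):dx=+6,dy=+9->C; (4,7):dx=+7,dy=+11->C
  (4,8):dx=+5,dy=-2->D; (4,9):dx=-2,dy=-3->C; (5,6):dx=-2,dy=-4->C; (5,7):dx=-1,dy=-2->C
  (5,8):dx=-3,dy=-15->C; (5,9):dx=-10,dy=-16->C; (6,7):dx=+1,dy=+2->C; (6,8):dx=-1,dy=-11->C
  (6,9):dx=-8,dy=-12->C; (7,8):dx=-2,dy=-13->C; (7,9):dx=-9,dy=-14->C; (8,9):dx=-7,dy=-1->C
Step 2: C = 29, D = 7, total pairs = 36.
Step 3: tau = (C - D)/(n(n-1)/2) = (29 - 7)/36 = 0.611111.
Step 4: Exact two-sided p-value (enumerate n! = 362880 permutations of y under H0): p = 0.024741.
Step 5: alpha = 0.1. reject H0.

tau_b = 0.6111 (C=29, D=7), p = 0.024741, reject H0.


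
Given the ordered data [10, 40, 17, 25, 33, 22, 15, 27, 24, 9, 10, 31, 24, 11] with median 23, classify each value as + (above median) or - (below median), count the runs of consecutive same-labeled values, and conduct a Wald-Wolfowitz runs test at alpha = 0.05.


Step 1: Compute median = 23; label A = above, B = below.
Labels in order: BABAABBAABBAAB  (n_A = 7, n_B = 7)
Step 2: Count runs R = 9.
Step 3: Under H0 (random ordering), E[R] = 2*n_A*n_B/(n_A+n_B) + 1 = 2*7*7/14 + 1 = 8.0000.
        Var[R] = 2*n_A*n_B*(2*n_A*n_B - n_A - n_B) / ((n_A+n_B)^2 * (n_A+n_B-1)) = 8232/2548 = 3.2308.
        SD[R] = 1.7974.
Step 4: Continuity-corrected z = (R - 0.5 - E[R]) / SD[R] = (9 - 0.5 - 8.0000) / 1.7974 = 0.2782.
Step 5: Two-sided p-value via normal approximation = 2*(1 - Phi(|z|)) = 0.780879.
Step 6: alpha = 0.05. fail to reject H0.

R = 9, z = 0.2782, p = 0.780879, fail to reject H0.


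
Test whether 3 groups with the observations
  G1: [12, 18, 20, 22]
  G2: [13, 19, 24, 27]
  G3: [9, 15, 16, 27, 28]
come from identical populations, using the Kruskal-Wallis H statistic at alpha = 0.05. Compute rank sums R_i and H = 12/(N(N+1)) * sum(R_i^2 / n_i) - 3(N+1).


Step 1: Combine all N = 13 observations and assign midranks.
sorted (value, group, rank): (9,G3,1), (12,G1,2), (13,G2,3), (15,G3,4), (16,G3,5), (18,G1,6), (19,G2,7), (20,G1,8), (22,G1,9), (24,G2,10), (27,G2,11.5), (27,G3,11.5), (28,G3,13)
Step 2: Sum ranks within each group.
R_1 = 25 (n_1 = 4)
R_2 = 31.5 (n_2 = 4)
R_3 = 34.5 (n_3 = 5)
Step 3: H = 12/(N(N+1)) * sum(R_i^2/n_i) - 3(N+1)
     = 12/(13*14) * (25^2/4 + 31.5^2/4 + 34.5^2/5) - 3*14
     = 0.065934 * 642.362 - 42
     = 0.353571.
Step 4: Ties present; correction factor C = 1 - 6/(13^3 - 13) = 0.997253. Corrected H = 0.353571 / 0.997253 = 0.354545.
Step 5: Under H0, H ~ chi^2(2); p-value = 0.837551.
Step 6: alpha = 0.05. fail to reject H0.

H = 0.3545, df = 2, p = 0.837551, fail to reject H0.


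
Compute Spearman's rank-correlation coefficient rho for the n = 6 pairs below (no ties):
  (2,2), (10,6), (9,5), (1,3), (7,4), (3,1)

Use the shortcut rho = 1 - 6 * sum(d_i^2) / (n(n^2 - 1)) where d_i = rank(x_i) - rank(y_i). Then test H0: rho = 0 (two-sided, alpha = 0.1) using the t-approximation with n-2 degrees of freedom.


Step 1: Rank x and y separately (midranks; no ties here).
rank(x): 2->2, 10->6, 9->5, 1->1, 7->4, 3->3
rank(y): 2->2, 6->6, 5->5, 3->3, 4->4, 1->1
Step 2: d_i = R_x(i) - R_y(i); compute d_i^2.
  (2-2)^2=0, (6-6)^2=0, (5-5)^2=0, (1-3)^2=4, (4-4)^2=0, (3-1)^2=4
sum(d^2) = 8.
Step 3: rho = 1 - 6*8 / (6*(6^2 - 1)) = 1 - 48/210 = 0.771429.
Step 4: Under H0, t = rho * sqrt((n-2)/(1-rho^2)) = 2.4247 ~ t(4).
Step 5: Two-sided p-value from the t-distribution with 4 df = 0.072397.
Step 6: alpha = 0.1. reject H0.

rho = 0.7714, p = 0.072397, reject H0 at alpha = 0.1.


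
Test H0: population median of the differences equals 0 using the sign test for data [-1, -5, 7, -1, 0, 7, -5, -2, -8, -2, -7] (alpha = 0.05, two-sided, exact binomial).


Step 1: Discard zero differences. Original n = 11; n_eff = number of nonzero differences = 10.
Nonzero differences (with sign): -1, -5, +7, -1, +7, -5, -2, -8, -2, -7
Step 2: Count signs: positive = 2, negative = 8.
Step 3: Under H0: P(positive) = 0.5, so the number of positives S ~ Bin(10, 0.5).
Step 4: Two-sided exact p-value = sum of Bin(10,0.5) probabilities at or below the observed probability = 0.109375.
Step 5: alpha = 0.05. fail to reject H0.

n_eff = 10, pos = 2, neg = 8, p = 0.109375, fail to reject H0.


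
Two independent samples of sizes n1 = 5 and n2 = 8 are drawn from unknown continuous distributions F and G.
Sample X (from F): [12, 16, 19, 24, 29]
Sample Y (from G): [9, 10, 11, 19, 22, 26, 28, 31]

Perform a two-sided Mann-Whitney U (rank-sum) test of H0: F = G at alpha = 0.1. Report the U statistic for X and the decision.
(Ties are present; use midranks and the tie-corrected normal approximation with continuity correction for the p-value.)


Step 1: Combine and sort all 13 observations; assign midranks.
sorted (value, group): (9,Y), (10,Y), (11,Y), (12,X), (16,X), (19,X), (19,Y), (22,Y), (24,X), (26,Y), (28,Y), (29,X), (31,Y)
ranks: 9->1, 10->2, 11->3, 12->4, 16->5, 19->6.5, 19->6.5, 22->8, 24->9, 26->10, 28->11, 29->12, 31->13
Step 2: Rank sum for X: R1 = 4 + 5 + 6.5 + 9 + 12 = 36.5.
Step 3: U_X = R1 - n1(n1+1)/2 = 36.5 - 5*6/2 = 36.5 - 15 = 21.5.
       U_Y = n1*n2 - U_X = 40 - 21.5 = 18.5.
Step 4: Ties are present, so use the tie-corrected normal approximation (with continuity correction) for the p-value.
Step 5: p-value = 0.883458; compare to alpha = 0.1. fail to reject H0.

U_X = 21.5, p = 0.883458, fail to reject H0 at alpha = 0.1.


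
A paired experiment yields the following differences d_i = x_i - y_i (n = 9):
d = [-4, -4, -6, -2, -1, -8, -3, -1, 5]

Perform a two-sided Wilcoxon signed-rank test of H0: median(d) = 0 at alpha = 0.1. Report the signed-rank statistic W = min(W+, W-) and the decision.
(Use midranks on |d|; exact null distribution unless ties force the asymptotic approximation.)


Step 1: Drop any zero differences (none here) and take |d_i|.
|d| = [4, 4, 6, 2, 1, 8, 3, 1, 5]
Step 2: Midrank |d_i| (ties get averaged ranks).
ranks: |4|->5.5, |4|->5.5, |6|->8, |2|->3, |1|->1.5, |8|->9, |3|->4, |1|->1.5, |5|->7
Step 3: Attach original signs; sum ranks with positive sign and with negative sign.
W+ = 7 = 7
W- = 5.5 + 5.5 + 8 + 3 + 1.5 + 9 + 4 + 1.5 = 38
(Check: W+ + W- = 45 should equal n(n+1)/2 = 45.)
Step 4: Test statistic W = min(W+, W-) = 7.
Step 5: Ties in |d|, so use the tie-corrected normal approximation.
        E[W] = n(n+1)/4 = 9*10/4 = 22.5.
        Tie groups: |d|=1 (t=2), |d|=4 (t=2); sum(t^3 - t) = 12.
        Var[W] = n(n+1)(2n+1)/24 - sum(t^3-t)/48 = 1710/24 - 12/48 = 71.
        z = (W - E[W]) / sqrt(Var[W]) = (7 - 22.5) / 8.4261 = -1.8395.
        Two-sided p = 2*Phi(z) = 0.065840.
Step 6: alpha = 0.1. reject H0.

W+ = 7, W- = 38, W = min = 7, p = 0.065840, reject H0.


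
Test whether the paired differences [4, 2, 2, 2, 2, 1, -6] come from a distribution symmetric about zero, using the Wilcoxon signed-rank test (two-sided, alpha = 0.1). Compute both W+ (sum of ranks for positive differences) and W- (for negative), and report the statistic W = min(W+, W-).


Step 1: Drop any zero differences (none here) and take |d_i|.
|d| = [4, 2, 2, 2, 2, 1, 6]
Step 2: Midrank |d_i| (ties get averaged ranks).
ranks: |4|->6, |2|->3.5, |2|->3.5, |2|->3.5, |2|->3.5, |1|->1, |6|->7
Step 3: Attach original signs; sum ranks with positive sign and with negative sign.
W+ = 6 + 3.5 + 3.5 + 3.5 + 3.5 + 1 = 21
W- = 7 = 7
(Check: W+ + W- = 28 should equal n(n+1)/2 = 28.)
Step 4: Test statistic W = min(W+, W-) = 7.
Step 5: Ties in |d|, so use the tie-corrected normal approximation.
        E[W] = n(n+1)/4 = 7*8/4 = 14.
        Tie groups: |d|=2 (t=4); sum(t^3 - t) = 60.
        Var[W] = n(n+1)(2n+1)/24 - sum(t^3-t)/48 = 840/24 - 60/48 = 33.75.
        z = (W - E[W]) / sqrt(Var[W]) = (7 - 14) / 5.8095 = -1.2049.
        Two-sided p = 2*Phi(z) = 0.228231.
Step 6: alpha = 0.1. fail to reject H0.

W+ = 21, W- = 7, W = min = 7, p = 0.228231, fail to reject H0.


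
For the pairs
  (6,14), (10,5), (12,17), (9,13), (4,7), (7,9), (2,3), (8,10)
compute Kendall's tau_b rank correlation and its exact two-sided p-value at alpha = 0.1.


Step 1: Enumerate the 28 unordered pairs (i,j) with i<j and classify each by sign(x_j-x_i) * sign(y_j-y_i).
  (1,2):dx=+4,dy=-9->D; (1,3):dx=+6,dy=+3->C; (1,4):dx=+3,dy=-1->D; (1,5):dx=-2,dy=-7->C
  (1,6):dx=+1,dy=-5->D; (1,7):dx=-4,dy=-11->C; (1,8):dx=+2,dy=-4->D; (2,3):dx=+2,dy=+12->C
  (2,4):dx=-1,dy=+8->D; (2,5):dx=-6,dy=+2->D; (2,6):dx=-3,dy=+4->D; (2,7):dx=-8,dy=-2->C
  (2,8):dx=-2,dy=+5->D; (3,4):dx=-3,dy=-4->C; (3,5):dx=-8,dy=-10->C; (3,6):dx=-5,dy=-8->C
  (3,7):dx=-10,dy=-14->C; (3,8):dx=-4,dy=-7->C; (4,5):dx=-5,dy=-6->C; (4,6):dx=-2,dy=-4->C
  (4,7):dx=-7,dy=-10->C; (4,8):dx=-1,dy=-3->C; (5,6):dx=+3,dy=+2->C; (5,7):dx=-2,dy=-4->C
  (5,8):dx=+4,dy=+3->C; (6,7):dx=-5,dy=-6->C; (6,8):dx=+1,dy=+1->C; (7,8):dx=+6,dy=+7->C
Step 2: C = 20, D = 8, total pairs = 28.
Step 3: tau = (C - D)/(n(n-1)/2) = (20 - 8)/28 = 0.428571.
Step 4: Exact two-sided p-value (enumerate n! = 40320 permutations of y under H0): p = 0.178869.
Step 5: alpha = 0.1. fail to reject H0.

tau_b = 0.4286 (C=20, D=8), p = 0.178869, fail to reject H0.


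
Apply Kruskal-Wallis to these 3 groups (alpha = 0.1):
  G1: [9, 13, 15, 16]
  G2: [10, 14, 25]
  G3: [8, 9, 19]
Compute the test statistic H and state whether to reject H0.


Step 1: Combine all N = 10 observations and assign midranks.
sorted (value, group, rank): (8,G3,1), (9,G1,2.5), (9,G3,2.5), (10,G2,4), (13,G1,5), (14,G2,6), (15,G1,7), (16,G1,8), (19,G3,9), (25,G2,10)
Step 2: Sum ranks within each group.
R_1 = 22.5 (n_1 = 4)
R_2 = 20 (n_2 = 3)
R_3 = 12.5 (n_3 = 3)
Step 3: H = 12/(N(N+1)) * sum(R_i^2/n_i) - 3(N+1)
     = 12/(10*11) * (22.5^2/4 + 20^2/3 + 12.5^2/3) - 3*11
     = 0.109091 * 311.979 - 33
     = 1.034091.
Step 4: Ties present; correction factor C = 1 - 6/(10^3 - 10) = 0.993939. Corrected H = 1.034091 / 0.993939 = 1.040396.
Step 5: Under H0, H ~ chi^2(2); p-value = 0.594403.
Step 6: alpha = 0.1. fail to reject H0.

H = 1.0404, df = 2, p = 0.594403, fail to reject H0.


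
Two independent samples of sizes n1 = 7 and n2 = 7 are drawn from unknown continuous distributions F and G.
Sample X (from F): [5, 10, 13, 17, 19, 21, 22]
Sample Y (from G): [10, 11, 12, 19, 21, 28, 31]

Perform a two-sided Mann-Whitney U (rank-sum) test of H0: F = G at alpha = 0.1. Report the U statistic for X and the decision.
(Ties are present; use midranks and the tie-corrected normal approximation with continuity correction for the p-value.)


Step 1: Combine and sort all 14 observations; assign midranks.
sorted (value, group): (5,X), (10,X), (10,Y), (11,Y), (12,Y), (13,X), (17,X), (19,X), (19,Y), (21,X), (21,Y), (22,X), (28,Y), (31,Y)
ranks: 5->1, 10->2.5, 10->2.5, 11->4, 12->5, 13->6, 17->7, 19->8.5, 19->8.5, 21->10.5, 21->10.5, 22->12, 28->13, 31->14
Step 2: Rank sum for X: R1 = 1 + 2.5 + 6 + 7 + 8.5 + 10.5 + 12 = 47.5.
Step 3: U_X = R1 - n1(n1+1)/2 = 47.5 - 7*8/2 = 47.5 - 28 = 19.5.
       U_Y = n1*n2 - U_X = 49 - 19.5 = 29.5.
Step 4: Ties are present, so use the tie-corrected normal approximation (with continuity correction) for the p-value.
Step 5: p-value = 0.564011; compare to alpha = 0.1. fail to reject H0.

U_X = 19.5, p = 0.564011, fail to reject H0 at alpha = 0.1.


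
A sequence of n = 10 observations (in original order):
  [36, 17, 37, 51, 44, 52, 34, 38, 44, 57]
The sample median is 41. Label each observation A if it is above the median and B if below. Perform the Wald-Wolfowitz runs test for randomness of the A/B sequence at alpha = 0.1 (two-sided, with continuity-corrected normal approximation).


Step 1: Compute median = 41; label A = above, B = below.
Labels in order: BBBAAABBAA  (n_A = 5, n_B = 5)
Step 2: Count runs R = 4.
Step 3: Under H0 (random ordering), E[R] = 2*n_A*n_B/(n_A+n_B) + 1 = 2*5*5/10 + 1 = 6.0000.
        Var[R] = 2*n_A*n_B*(2*n_A*n_B - n_A - n_B) / ((n_A+n_B)^2 * (n_A+n_B-1)) = 2000/900 = 2.2222.
        SD[R] = 1.4907.
Step 4: Continuity-corrected z = (R + 0.5 - E[R]) / SD[R] = (4 + 0.5 - 6.0000) / 1.4907 = -1.0062.
Step 5: Two-sided p-value via normal approximation = 2*(1 - Phi(|z|)) = 0.314305.
Step 6: alpha = 0.1. fail to reject H0.

R = 4, z = -1.0062, p = 0.314305, fail to reject H0.


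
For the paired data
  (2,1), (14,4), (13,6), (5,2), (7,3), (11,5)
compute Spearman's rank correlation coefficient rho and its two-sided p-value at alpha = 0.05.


Step 1: Rank x and y separately (midranks; no ties here).
rank(x): 2->1, 14->6, 13->5, 5->2, 7->3, 11->4
rank(y): 1->1, 4->4, 6->6, 2->2, 3->3, 5->5
Step 2: d_i = R_x(i) - R_y(i); compute d_i^2.
  (1-1)^2=0, (6-4)^2=4, (5-6)^2=1, (2-2)^2=0, (3-3)^2=0, (4-5)^2=1
sum(d^2) = 6.
Step 3: rho = 1 - 6*6 / (6*(6^2 - 1)) = 1 - 36/210 = 0.828571.
Step 4: Under H0, t = rho * sqrt((n-2)/(1-rho^2)) = 2.9598 ~ t(4).
Step 5: Two-sided p-value from the t-distribution with 4 df = 0.041563.
Step 6: alpha = 0.05. reject H0.

rho = 0.8286, p = 0.041563, reject H0 at alpha = 0.05.


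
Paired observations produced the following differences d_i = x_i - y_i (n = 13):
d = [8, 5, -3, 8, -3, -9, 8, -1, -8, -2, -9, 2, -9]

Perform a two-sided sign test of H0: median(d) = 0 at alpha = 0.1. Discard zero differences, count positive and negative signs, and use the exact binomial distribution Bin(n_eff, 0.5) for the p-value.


Step 1: Discard zero differences. Original n = 13; n_eff = number of nonzero differences = 13.
Nonzero differences (with sign): +8, +5, -3, +8, -3, -9, +8, -1, -8, -2, -9, +2, -9
Step 2: Count signs: positive = 5, negative = 8.
Step 3: Under H0: P(positive) = 0.5, so the number of positives S ~ Bin(13, 0.5).
Step 4: Two-sided exact p-value = sum of Bin(13,0.5) probabilities at or below the observed probability = 0.581055.
Step 5: alpha = 0.1. fail to reject H0.

n_eff = 13, pos = 5, neg = 8, p = 0.581055, fail to reject H0.


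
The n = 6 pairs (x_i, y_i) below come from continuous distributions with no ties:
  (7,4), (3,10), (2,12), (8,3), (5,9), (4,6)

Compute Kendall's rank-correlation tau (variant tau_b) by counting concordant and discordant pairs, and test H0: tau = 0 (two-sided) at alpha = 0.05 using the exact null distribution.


Step 1: Enumerate the 15 unordered pairs (i,j) with i<j and classify each by sign(x_j-x_i) * sign(y_j-y_i).
  (1,2):dx=-4,dy=+6->D; (1,3):dx=-5,dy=+8->D; (1,4):dx=+1,dy=-1->D; (1,5):dx=-2,dy=+5->D
  (1,6):dx=-3,dy=+2->D; (2,3):dx=-1,dy=+2->D; (2,4):dx=+5,dy=-7->D; (2,5):dx=+2,dy=-1->D
  (2,6):dx=+1,dy=-4->D; (3,4):dx=+6,dy=-9->D; (3,5):dx=+3,dy=-3->D; (3,6):dx=+2,dy=-6->D
  (4,5):dx=-3,dy=+6->D; (4,6):dx=-4,dy=+3->D; (5,6):dx=-1,dy=-3->C
Step 2: C = 1, D = 14, total pairs = 15.
Step 3: tau = (C - D)/(n(n-1)/2) = (1 - 14)/15 = -0.866667.
Step 4: Exact two-sided p-value (enumerate n! = 720 permutations of y under H0): p = 0.016667.
Step 5: alpha = 0.05. reject H0.

tau_b = -0.8667 (C=1, D=14), p = 0.016667, reject H0.


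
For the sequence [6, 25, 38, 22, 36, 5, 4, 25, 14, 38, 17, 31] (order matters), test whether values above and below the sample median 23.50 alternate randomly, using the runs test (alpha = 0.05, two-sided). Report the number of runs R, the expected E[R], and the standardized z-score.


Step 1: Compute median = 23.50; label A = above, B = below.
Labels in order: BAABABBABABA  (n_A = 6, n_B = 6)
Step 2: Count runs R = 10.
Step 3: Under H0 (random ordering), E[R] = 2*n_A*n_B/(n_A+n_B) + 1 = 2*6*6/12 + 1 = 7.0000.
        Var[R] = 2*n_A*n_B*(2*n_A*n_B - n_A - n_B) / ((n_A+n_B)^2 * (n_A+n_B-1)) = 4320/1584 = 2.7273.
        SD[R] = 1.6514.
Step 4: Continuity-corrected z = (R - 0.5 - E[R]) / SD[R] = (10 - 0.5 - 7.0000) / 1.6514 = 1.5138.
Step 5: Two-sided p-value via normal approximation = 2*(1 - Phi(|z|)) = 0.130070.
Step 6: alpha = 0.05. fail to reject H0.

R = 10, z = 1.5138, p = 0.130070, fail to reject H0.


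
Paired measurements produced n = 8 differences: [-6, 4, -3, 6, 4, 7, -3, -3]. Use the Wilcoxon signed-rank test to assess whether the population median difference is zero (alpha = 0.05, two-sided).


Step 1: Drop any zero differences (none here) and take |d_i|.
|d| = [6, 4, 3, 6, 4, 7, 3, 3]
Step 2: Midrank |d_i| (ties get averaged ranks).
ranks: |6|->6.5, |4|->4.5, |3|->2, |6|->6.5, |4|->4.5, |7|->8, |3|->2, |3|->2
Step 3: Attach original signs; sum ranks with positive sign and with negative sign.
W+ = 4.5 + 6.5 + 4.5 + 8 = 23.5
W- = 6.5 + 2 + 2 + 2 = 12.5
(Check: W+ + W- = 36 should equal n(n+1)/2 = 36.)
Step 4: Test statistic W = min(W+, W-) = 12.5.
Step 5: Ties in |d|, so use the tie-corrected normal approximation.
        E[W] = n(n+1)/4 = 8*9/4 = 18.
        Tie groups: |d|=3 (t=3), |d|=4 (t=2), |d|=6 (t=2); sum(t^3 - t) = 36.
        Var[W] = n(n+1)(2n+1)/24 - sum(t^3-t)/48 = 1224/24 - 36/48 = 50.25.
        z = (W - E[W]) / sqrt(Var[W]) = (12.5 - 18) / 7.0887 = -0.7759.
        Two-sided p = 2*Phi(z) = 0.437820.
Step 6: alpha = 0.05. fail to reject H0.

W+ = 23.5, W- = 12.5, W = min = 12.5, p = 0.437820, fail to reject H0.


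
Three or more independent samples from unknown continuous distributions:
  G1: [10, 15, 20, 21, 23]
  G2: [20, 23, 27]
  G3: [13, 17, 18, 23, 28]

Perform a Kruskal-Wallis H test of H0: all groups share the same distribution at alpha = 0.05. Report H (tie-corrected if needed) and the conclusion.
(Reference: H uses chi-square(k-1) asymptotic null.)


Step 1: Combine all N = 13 observations and assign midranks.
sorted (value, group, rank): (10,G1,1), (13,G3,2), (15,G1,3), (17,G3,4), (18,G3,5), (20,G1,6.5), (20,G2,6.5), (21,G1,8), (23,G1,10), (23,G2,10), (23,G3,10), (27,G2,12), (28,G3,13)
Step 2: Sum ranks within each group.
R_1 = 28.5 (n_1 = 5)
R_2 = 28.5 (n_2 = 3)
R_3 = 34 (n_3 = 5)
Step 3: H = 12/(N(N+1)) * sum(R_i^2/n_i) - 3(N+1)
     = 12/(13*14) * (28.5^2/5 + 28.5^2/3 + 34^2/5) - 3*14
     = 0.065934 * 664.4 - 42
     = 1.806593.
Step 4: Ties present; correction factor C = 1 - 30/(13^3 - 13) = 0.986264. Corrected H = 1.806593 / 0.986264 = 1.831755.
Step 5: Under H0, H ~ chi^2(2); p-value = 0.400165.
Step 6: alpha = 0.05. fail to reject H0.

H = 1.8318, df = 2, p = 0.400165, fail to reject H0.


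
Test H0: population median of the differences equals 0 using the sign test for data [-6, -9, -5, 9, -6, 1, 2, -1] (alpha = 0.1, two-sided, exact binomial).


Step 1: Discard zero differences. Original n = 8; n_eff = number of nonzero differences = 8.
Nonzero differences (with sign): -6, -9, -5, +9, -6, +1, +2, -1
Step 2: Count signs: positive = 3, negative = 5.
Step 3: Under H0: P(positive) = 0.5, so the number of positives S ~ Bin(8, 0.5).
Step 4: Two-sided exact p-value = sum of Bin(8,0.5) probabilities at or below the observed probability = 0.726562.
Step 5: alpha = 0.1. fail to reject H0.

n_eff = 8, pos = 3, neg = 5, p = 0.726562, fail to reject H0.


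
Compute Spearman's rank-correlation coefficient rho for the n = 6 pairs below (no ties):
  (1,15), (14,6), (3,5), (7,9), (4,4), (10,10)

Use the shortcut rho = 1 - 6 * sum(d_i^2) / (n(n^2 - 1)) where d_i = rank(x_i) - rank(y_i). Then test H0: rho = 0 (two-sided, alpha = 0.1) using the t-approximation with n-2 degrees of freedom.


Step 1: Rank x and y separately (midranks; no ties here).
rank(x): 1->1, 14->6, 3->2, 7->4, 4->3, 10->5
rank(y): 15->6, 6->3, 5->2, 9->4, 4->1, 10->5
Step 2: d_i = R_x(i) - R_y(i); compute d_i^2.
  (1-6)^2=25, (6-3)^2=9, (2-2)^2=0, (4-4)^2=0, (3-1)^2=4, (5-5)^2=0
sum(d^2) = 38.
Step 3: rho = 1 - 6*38 / (6*(6^2 - 1)) = 1 - 228/210 = -0.085714.
Step 4: Under H0, t = rho * sqrt((n-2)/(1-rho^2)) = -0.1721 ~ t(4).
Step 5: Two-sided p-value from the t-distribution with 4 df = 0.871743.
Step 6: alpha = 0.1. fail to reject H0.

rho = -0.0857, p = 0.871743, fail to reject H0 at alpha = 0.1.


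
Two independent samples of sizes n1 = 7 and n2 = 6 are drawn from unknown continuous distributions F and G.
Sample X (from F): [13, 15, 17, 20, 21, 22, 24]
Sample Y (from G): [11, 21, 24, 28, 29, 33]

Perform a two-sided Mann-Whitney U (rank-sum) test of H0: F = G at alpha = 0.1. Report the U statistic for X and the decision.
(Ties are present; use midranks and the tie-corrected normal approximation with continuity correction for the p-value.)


Step 1: Combine and sort all 13 observations; assign midranks.
sorted (value, group): (11,Y), (13,X), (15,X), (17,X), (20,X), (21,X), (21,Y), (22,X), (24,X), (24,Y), (28,Y), (29,Y), (33,Y)
ranks: 11->1, 13->2, 15->3, 17->4, 20->5, 21->6.5, 21->6.5, 22->8, 24->9.5, 24->9.5, 28->11, 29->12, 33->13
Step 2: Rank sum for X: R1 = 2 + 3 + 4 + 5 + 6.5 + 8 + 9.5 = 38.
Step 3: U_X = R1 - n1(n1+1)/2 = 38 - 7*8/2 = 38 - 28 = 10.
       U_Y = n1*n2 - U_X = 42 - 10 = 32.
Step 4: Ties are present, so use the tie-corrected normal approximation (with continuity correction) for the p-value.
Step 5: p-value = 0.132546; compare to alpha = 0.1. fail to reject H0.

U_X = 10, p = 0.132546, fail to reject H0 at alpha = 0.1.


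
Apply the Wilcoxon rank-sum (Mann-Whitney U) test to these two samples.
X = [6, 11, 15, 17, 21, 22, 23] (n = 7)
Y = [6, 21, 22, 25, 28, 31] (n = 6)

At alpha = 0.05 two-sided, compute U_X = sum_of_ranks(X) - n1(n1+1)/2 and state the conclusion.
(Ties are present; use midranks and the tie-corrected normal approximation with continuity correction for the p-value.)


Step 1: Combine and sort all 13 observations; assign midranks.
sorted (value, group): (6,X), (6,Y), (11,X), (15,X), (17,X), (21,X), (21,Y), (22,X), (22,Y), (23,X), (25,Y), (28,Y), (31,Y)
ranks: 6->1.5, 6->1.5, 11->3, 15->4, 17->5, 21->6.5, 21->6.5, 22->8.5, 22->8.5, 23->10, 25->11, 28->12, 31->13
Step 2: Rank sum for X: R1 = 1.5 + 3 + 4 + 5 + 6.5 + 8.5 + 10 = 38.5.
Step 3: U_X = R1 - n1(n1+1)/2 = 38.5 - 7*8/2 = 38.5 - 28 = 10.5.
       U_Y = n1*n2 - U_X = 42 - 10.5 = 31.5.
Step 4: Ties are present, so use the tie-corrected normal approximation (with continuity correction) for the p-value.
Step 5: p-value = 0.151431; compare to alpha = 0.05. fail to reject H0.

U_X = 10.5, p = 0.151431, fail to reject H0 at alpha = 0.05.


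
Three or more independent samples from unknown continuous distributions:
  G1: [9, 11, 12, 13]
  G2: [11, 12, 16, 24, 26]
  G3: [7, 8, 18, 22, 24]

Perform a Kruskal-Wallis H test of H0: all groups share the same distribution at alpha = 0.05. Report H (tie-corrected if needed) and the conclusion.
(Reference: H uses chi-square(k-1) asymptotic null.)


Step 1: Combine all N = 14 observations and assign midranks.
sorted (value, group, rank): (7,G3,1), (8,G3,2), (9,G1,3), (11,G1,4.5), (11,G2,4.5), (12,G1,6.5), (12,G2,6.5), (13,G1,8), (16,G2,9), (18,G3,10), (22,G3,11), (24,G2,12.5), (24,G3,12.5), (26,G2,14)
Step 2: Sum ranks within each group.
R_1 = 22 (n_1 = 4)
R_2 = 46.5 (n_2 = 5)
R_3 = 36.5 (n_3 = 5)
Step 3: H = 12/(N(N+1)) * sum(R_i^2/n_i) - 3(N+1)
     = 12/(14*15) * (22^2/4 + 46.5^2/5 + 36.5^2/5) - 3*15
     = 0.057143 * 819.9 - 45
     = 1.851429.
Step 4: Ties present; correction factor C = 1 - 18/(14^3 - 14) = 0.993407. Corrected H = 1.851429 / 0.993407 = 1.863717.
Step 5: Under H0, H ~ chi^2(2); p-value = 0.393821.
Step 6: alpha = 0.05. fail to reject H0.

H = 1.8637, df = 2, p = 0.393821, fail to reject H0.


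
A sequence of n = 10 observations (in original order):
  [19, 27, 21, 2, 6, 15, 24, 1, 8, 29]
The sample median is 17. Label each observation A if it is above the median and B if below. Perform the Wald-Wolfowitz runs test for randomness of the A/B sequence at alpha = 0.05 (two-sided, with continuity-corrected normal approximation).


Step 1: Compute median = 17; label A = above, B = below.
Labels in order: AAABBBABBA  (n_A = 5, n_B = 5)
Step 2: Count runs R = 5.
Step 3: Under H0 (random ordering), E[R] = 2*n_A*n_B/(n_A+n_B) + 1 = 2*5*5/10 + 1 = 6.0000.
        Var[R] = 2*n_A*n_B*(2*n_A*n_B - n_A - n_B) / ((n_A+n_B)^2 * (n_A+n_B-1)) = 2000/900 = 2.2222.
        SD[R] = 1.4907.
Step 4: Continuity-corrected z = (R + 0.5 - E[R]) / SD[R] = (5 + 0.5 - 6.0000) / 1.4907 = -0.3354.
Step 5: Two-sided p-value via normal approximation = 2*(1 - Phi(|z|)) = 0.737316.
Step 6: alpha = 0.05. fail to reject H0.

R = 5, z = -0.3354, p = 0.737316, fail to reject H0.


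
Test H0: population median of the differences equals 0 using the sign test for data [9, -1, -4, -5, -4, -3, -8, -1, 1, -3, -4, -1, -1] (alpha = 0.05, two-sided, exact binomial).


Step 1: Discard zero differences. Original n = 13; n_eff = number of nonzero differences = 13.
Nonzero differences (with sign): +9, -1, -4, -5, -4, -3, -8, -1, +1, -3, -4, -1, -1
Step 2: Count signs: positive = 2, negative = 11.
Step 3: Under H0: P(positive) = 0.5, so the number of positives S ~ Bin(13, 0.5).
Step 4: Two-sided exact p-value = sum of Bin(13,0.5) probabilities at or below the observed probability = 0.022461.
Step 5: alpha = 0.05. reject H0.

n_eff = 13, pos = 2, neg = 11, p = 0.022461, reject H0.


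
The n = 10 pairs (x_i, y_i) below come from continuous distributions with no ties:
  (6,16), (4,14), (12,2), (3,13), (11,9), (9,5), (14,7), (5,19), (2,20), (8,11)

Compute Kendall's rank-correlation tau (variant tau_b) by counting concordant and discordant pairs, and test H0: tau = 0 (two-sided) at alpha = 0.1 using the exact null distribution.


Step 1: Enumerate the 45 unordered pairs (i,j) with i<j and classify each by sign(x_j-x_i) * sign(y_j-y_i).
  (1,2):dx=-2,dy=-2->C; (1,3):dx=+6,dy=-14->D; (1,4):dx=-3,dy=-3->C; (1,5):dx=+5,dy=-7->D
  (1,6):dx=+3,dy=-11->D; (1,7):dx=+8,dy=-9->D; (1,8):dx=-1,dy=+3->D; (1,9):dx=-4,dy=+4->D
  (1,10):dx=+2,dy=-5->D; (2,3):dx=+8,dy=-12->D; (2,4):dx=-1,dy=-1->C; (2,5):dx=+7,dy=-5->D
  (2,6):dx=+5,dy=-9->D; (2,7):dx=+10,dy=-7->D; (2,8):dx=+1,dy=+5->C; (2,9):dx=-2,dy=+6->D
  (2,10):dx=+4,dy=-3->D; (3,4):dx=-9,dy=+11->D; (3,5):dx=-1,dy=+7->D; (3,6):dx=-3,dy=+3->D
  (3,7):dx=+2,dy=+5->C; (3,8):dx=-7,dy=+17->D; (3,9):dx=-10,dy=+18->D; (3,10):dx=-4,dy=+9->D
  (4,5):dx=+8,dy=-4->D; (4,6):dx=+6,dy=-8->D; (4,7):dx=+11,dy=-6->D; (4,8):dx=+2,dy=+6->C
  (4,9):dx=-1,dy=+7->D; (4,10):dx=+5,dy=-2->D; (5,6):dx=-2,dy=-4->C; (5,7):dx=+3,dy=-2->D
  (5,8):dx=-6,dy=+10->D; (5,9):dx=-9,dy=+11->D; (5,10):dx=-3,dy=+2->D; (6,7):dx=+5,dy=+2->C
  (6,8):dx=-4,dy=+14->D; (6,9):dx=-7,dy=+15->D; (6,10):dx=-1,dy=+6->D; (7,8):dx=-9,dy=+12->D
  (7,9):dx=-12,dy=+13->D; (7,10):dx=-6,dy=+4->D; (8,9):dx=-3,dy=+1->D; (8,10):dx=+3,dy=-8->D
  (9,10):dx=+6,dy=-9->D
Step 2: C = 8, D = 37, total pairs = 45.
Step 3: tau = (C - D)/(n(n-1)/2) = (8 - 37)/45 = -0.644444.
Step 4: Exact two-sided p-value (enumerate n! = 3628800 permutations of y under H0): p = 0.009148.
Step 5: alpha = 0.1. reject H0.

tau_b = -0.6444 (C=8, D=37), p = 0.009148, reject H0.


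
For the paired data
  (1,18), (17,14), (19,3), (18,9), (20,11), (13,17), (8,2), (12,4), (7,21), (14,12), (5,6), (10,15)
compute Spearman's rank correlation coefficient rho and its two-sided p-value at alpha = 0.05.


Step 1: Rank x and y separately (midranks; no ties here).
rank(x): 1->1, 17->9, 19->11, 18->10, 20->12, 13->7, 8->4, 12->6, 7->3, 14->8, 5->2, 10->5
rank(y): 18->11, 14->8, 3->2, 9->5, 11->6, 17->10, 2->1, 4->3, 21->12, 12->7, 6->4, 15->9
Step 2: d_i = R_x(i) - R_y(i); compute d_i^2.
  (1-11)^2=100, (9-8)^2=1, (11-2)^2=81, (10-5)^2=25, (12-6)^2=36, (7-10)^2=9, (4-1)^2=9, (6-3)^2=9, (3-12)^2=81, (8-7)^2=1, (2-4)^2=4, (5-9)^2=16
sum(d^2) = 372.
Step 3: rho = 1 - 6*372 / (12*(12^2 - 1)) = 1 - 2232/1716 = -0.300699.
Step 4: Under H0, t = rho * sqrt((n-2)/(1-rho^2)) = -0.9970 ~ t(10).
Step 5: Two-sided p-value from the t-distribution with 10 df = 0.342260.
Step 6: alpha = 0.05. fail to reject H0.

rho = -0.3007, p = 0.342260, fail to reject H0 at alpha = 0.05.
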